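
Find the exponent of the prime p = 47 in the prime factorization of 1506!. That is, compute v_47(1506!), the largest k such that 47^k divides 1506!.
v_47(1506!) = 32

Legendre's formula: v_p(n!) = Σ_{k ≥ 1} ⌊n / p^k⌋. For p = 47, n = 1506, the terms are:
  ⌊1506/47^1⌋ = ⌊1506/47⌋ = 32
(the next term ⌊1506/47^2⌋ = 0, terminating the sum). Summing: v_47(1506!) = 32 = 32.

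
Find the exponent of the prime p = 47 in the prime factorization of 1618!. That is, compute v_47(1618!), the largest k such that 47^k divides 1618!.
v_47(1618!) = 34

Legendre's formula: v_p(n!) = Σ_{k ≥ 1} ⌊n / p^k⌋. For p = 47, n = 1618, the terms are:
  ⌊1618/47^1⌋ = ⌊1618/47⌋ = 34
(the next term ⌊1618/47^2⌋ = 0, terminating the sum). Summing: v_47(1618!) = 34 = 34.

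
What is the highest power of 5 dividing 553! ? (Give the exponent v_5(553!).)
v_5(553!) = 136

Legendre's formula: v_p(n!) = Σ_{k ≥ 1} ⌊n / p^k⌋. For p = 5, n = 553, the terms are:
  ⌊553/5^1⌋ = ⌊553/5⌋ = 110
  ⌊553/5^2⌋ = ⌊553/25⌋ = 22
  ⌊553/5^3⌋ = ⌊553/125⌋ = 4
(the next term ⌊553/5^4⌋ = 0, terminating the sum). Summing: v_5(553!) = 110 + 22 + 4 = 136.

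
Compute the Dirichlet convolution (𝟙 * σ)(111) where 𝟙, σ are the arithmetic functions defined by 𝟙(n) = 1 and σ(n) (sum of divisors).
(𝟙 * σ)(111) = 195

Divisors of 111: [1, 3, 37, 111]. For each d | 111:
  d = 1: 𝟙(1) · σ(111/1) = 1 · 152 = 152
  d = 3: 𝟙(3) · σ(111/3) = 1 · 38 = 38
  d = 37: 𝟙(37) · σ(111/37) = 1 · 4 = 4
  d = 111: 𝟙(111) · σ(111/111) = 1 · 1 = 1
Summing: (𝟙 * σ)(111) = 152 + 38 + 4 + 1 = 195.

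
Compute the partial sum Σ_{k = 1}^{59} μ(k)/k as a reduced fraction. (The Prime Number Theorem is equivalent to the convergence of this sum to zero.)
Σ μ(k)/k = 15620172904808488514/961380175077106319535

Values of μ(k) for 1 ≤ k ≤ 59: μ(1) = 1, μ(2) = -1, μ(3) = -1, μ(5) = -1, μ(6) = 1, μ(7) = -1, μ(10) = 1, μ(11) = -1, μ(13) = -1, μ(14) = 1, μ(15) = 1, μ(17) = -1, μ(19) = -1, μ(21) = 1, μ(22) = 1, μ(23) = -1, μ(26) = 1, μ(29) = -1, μ(30) = -1, μ(31) = -1, μ(33) = 1, μ(34) = 1, μ(35) = 1, μ(37) = -1, μ(38) = 1, μ(39) = 1, μ(41) = -1, μ(42) = -1, μ(43) = -1, μ(46) = 1, μ(47) = -1, μ(51) = 1, μ(53) = -1, μ(55) = 1, μ(57) = 1, μ(58) = 1, μ(59) = -1, with μ = 0 on non-squarefree integers. Summing μ(k)/k for k where μ(k) ≠ 0 gives 15620172904808488514/961380175077106319535 ≈ 0.0162. (PNT ⟺ this sum → 0 as n → ∞.)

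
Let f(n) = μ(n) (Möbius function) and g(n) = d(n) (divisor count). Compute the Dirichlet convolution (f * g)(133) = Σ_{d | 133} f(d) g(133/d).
(μ * d)(133) = 1

Divisors of 133: [1, 7, 19, 133]. For each d | 133:
  d = 1: μ(1) · d(133/1) = 1 · 4 = 4
  d = 7: μ(7) · d(133/7) = -1 · 2 = -2
  d = 19: μ(19) · d(133/19) = -1 · 2 = -2
  d = 133: μ(133) · d(133/133) = 1 · 1 = 1
Summing: (μ * d)(133) = 4 + -2 + -2 + 1 = 1.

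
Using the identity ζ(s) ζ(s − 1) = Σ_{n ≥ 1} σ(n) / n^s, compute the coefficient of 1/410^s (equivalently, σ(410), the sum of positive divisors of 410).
σ(410) = 756

In the product (Σ m^0/m^s)(Σ k / k^s) = Σ (Σ_{d | n} d) / n^s, the coefficient of 1/n^s is σ(n) = Σ_{d | n} d. For n = 410, divisors are [1, 2, 5, 10, 41, 82, 205, 410]; summing: σ(410) = 756.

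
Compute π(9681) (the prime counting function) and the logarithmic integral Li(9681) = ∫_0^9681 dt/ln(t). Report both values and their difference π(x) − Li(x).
π(9681) = 1195;  Li(9681) ≈ 1211.44;  π(x) − Li(x) ≈ -16.44.

Direct count of primes ≤ 9681 gives π(9681) = 1195. Numerical evaluation of the logarithmic integral gives Li(9681) ≈ 1211.44. The difference π(x) − Li(x) ≈ -16.44 is typically negative for small/moderate x (Li(x) overestimates), though Littlewood's theorem shows this sign changes infinitely often.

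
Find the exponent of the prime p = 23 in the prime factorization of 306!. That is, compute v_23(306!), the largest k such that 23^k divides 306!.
v_23(306!) = 13

Legendre's formula: v_p(n!) = Σ_{k ≥ 1} ⌊n / p^k⌋. For p = 23, n = 306, the terms are:
  ⌊306/23^1⌋ = ⌊306/23⌋ = 13
(the next term ⌊306/23^2⌋ = 0, terminating the sum). Summing: v_23(306!) = 13 = 13.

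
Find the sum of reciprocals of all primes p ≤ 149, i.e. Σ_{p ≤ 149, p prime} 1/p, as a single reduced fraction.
Σ 1/p = 2815015614437565820654021455954100101477639621972021569177/1492182350939279320058875736615841068547583863326864530410

π(149) = 35, so the primes ≤ 149 are [2, 3, 5, 7, 11, 13, 17, 19, 23, 29, 31, 37, 41, 43, 47, 53, 59, 61, 67, 71, 73, 79, 83, 89, 97, 101, 103, 107, 109, 113, 127, 131, 137, 139, 149]. Summing 1/p over these primes: 2815015614437565820654021455954100101477639621972021569177/1492182350939279320058875736615841068547583863326864530410 ≈ 1.8865. Mertens estimate ln ln(149) + 0.2615 ≈ 1.8717.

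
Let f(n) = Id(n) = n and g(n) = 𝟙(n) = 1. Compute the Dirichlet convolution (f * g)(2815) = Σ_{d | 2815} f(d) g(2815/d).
(Id * 𝟙)(2815) = 3384

Divisors of 2815: [1, 5, 563, 2815]. For each d | 2815:
  d = 1: Id(1) · 𝟙(2815/1) = 1 · 1 = 1
  d = 5: Id(5) · 𝟙(2815/5) = 5 · 1 = 5
  d = 563: Id(563) · 𝟙(2815/563) = 563 · 1 = 563
  d = 2815: Id(2815) · 𝟙(2815/2815) = 2815 · 1 = 2815
Summing: (Id * 𝟙)(2815) = 1 + 5 + 563 + 2815 = 3384.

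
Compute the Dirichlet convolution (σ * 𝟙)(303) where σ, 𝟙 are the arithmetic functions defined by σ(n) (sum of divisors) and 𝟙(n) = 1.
(σ * 𝟙)(303) = 515

Divisors of 303: [1, 3, 101, 303]. For each d | 303:
  d = 1: σ(1) · 𝟙(303/1) = 1 · 1 = 1
  d = 3: σ(3) · 𝟙(303/3) = 4 · 1 = 4
  d = 101: σ(101) · 𝟙(303/101) = 102 · 1 = 102
  d = 303: σ(303) · 𝟙(303/303) = 408 · 1 = 408
Summing: (σ * 𝟙)(303) = 1 + 4 + 102 + 408 = 515.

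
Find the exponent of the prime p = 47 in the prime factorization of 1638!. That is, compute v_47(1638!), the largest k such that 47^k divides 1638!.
v_47(1638!) = 34

Legendre's formula: v_p(n!) = Σ_{k ≥ 1} ⌊n / p^k⌋. For p = 47, n = 1638, the terms are:
  ⌊1638/47^1⌋ = ⌊1638/47⌋ = 34
(the next term ⌊1638/47^2⌋ = 0, terminating the sum). Summing: v_47(1638!) = 34 = 34.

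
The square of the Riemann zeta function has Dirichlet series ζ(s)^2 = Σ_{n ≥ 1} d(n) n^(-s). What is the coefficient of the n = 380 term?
d(380) = 12

ζ(s)^2 = (Σ 1/m^s)(Σ 1/k^s). The coefficient of 1/n^s in the product is the number of ordered pairs (m, k) with mk = n, which equals d(n). For n = 380, divisors are [1, 2, 4, 5, 10, 19, 20, 38, 76, 95, 190, 380], so d(380) = 12.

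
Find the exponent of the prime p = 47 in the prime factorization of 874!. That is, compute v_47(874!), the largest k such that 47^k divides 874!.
v_47(874!) = 18

Legendre's formula: v_p(n!) = Σ_{k ≥ 1} ⌊n / p^k⌋. For p = 47, n = 874, the terms are:
  ⌊874/47^1⌋ = ⌊874/47⌋ = 18
(the next term ⌊874/47^2⌋ = 0, terminating the sum). Summing: v_47(874!) = 18 = 18.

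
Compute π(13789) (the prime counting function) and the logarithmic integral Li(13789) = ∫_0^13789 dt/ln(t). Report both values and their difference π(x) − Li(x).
π(13789) = 1631;  Li(13789) ≈ 1650.14;  π(x) − Li(x) ≈ -19.14.

Direct count of primes ≤ 13789 gives π(13789) = 1631. Numerical evaluation of the logarithmic integral gives Li(13789) ≈ 1650.14. The difference π(x) − Li(x) ≈ -19.14 is typically negative for small/moderate x (Li(x) overestimates), though Littlewood's theorem shows this sign changes infinitely often.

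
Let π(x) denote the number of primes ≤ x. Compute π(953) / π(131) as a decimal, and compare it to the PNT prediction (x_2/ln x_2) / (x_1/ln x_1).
π(953)/π(131) = 162/32 ≈ 5.0625;  PNT prediction ≈ 5.1703.

π(131) = 32 and π(953) = 162, so π(953)/π(131) ≈ 5.0625. The PNT-predicted ratio is (953/ln(953)) / (131/ln(131)) ≈ 5.1703. The two agree to within a few percent, as expected.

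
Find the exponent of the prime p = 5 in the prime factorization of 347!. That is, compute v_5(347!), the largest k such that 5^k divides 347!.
v_5(347!) = 84

Legendre's formula: v_p(n!) = Σ_{k ≥ 1} ⌊n / p^k⌋. For p = 5, n = 347, the terms are:
  ⌊347/5^1⌋ = ⌊347/5⌋ = 69
  ⌊347/5^2⌋ = ⌊347/25⌋ = 13
  ⌊347/5^3⌋ = ⌊347/125⌋ = 2
(the next term ⌊347/5^4⌋ = 0, terminating the sum). Summing: v_5(347!) = 69 + 13 + 2 = 84.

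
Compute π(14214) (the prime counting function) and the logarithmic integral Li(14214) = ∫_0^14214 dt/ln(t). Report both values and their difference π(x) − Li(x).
π(14214) = 1671;  Li(14214) ≈ 1694.66;  π(x) − Li(x) ≈ -23.66.

Direct count of primes ≤ 14214 gives π(14214) = 1671. Numerical evaluation of the logarithmic integral gives Li(14214) ≈ 1694.66. The difference π(x) − Li(x) ≈ -23.66 is typically negative for small/moderate x (Li(x) overestimates), though Littlewood's theorem shows this sign changes infinitely often.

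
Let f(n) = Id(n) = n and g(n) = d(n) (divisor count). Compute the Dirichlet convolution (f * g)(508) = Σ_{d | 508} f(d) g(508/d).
(Id * d)(508) = 1419

Divisors of 508: [1, 2, 4, 127, 254, 508]. For each d | 508:
  d = 1: Id(1) · d(508/1) = 1 · 6 = 6
  d = 2: Id(2) · d(508/2) = 2 · 4 = 8
  d = 4: Id(4) · d(508/4) = 4 · 2 = 8
  d = 127: Id(127) · d(508/127) = 127 · 3 = 381
  d = 254: Id(254) · d(508/254) = 254 · 2 = 508
  d = 508: Id(508) · d(508/508) = 508 · 1 = 508
Summing: (Id * d)(508) = 6 + 8 + 8 + 381 + 508 + 508 = 1419.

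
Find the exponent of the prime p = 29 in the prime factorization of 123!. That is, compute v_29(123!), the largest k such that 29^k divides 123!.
v_29(123!) = 4

Legendre's formula: v_p(n!) = Σ_{k ≥ 1} ⌊n / p^k⌋. For p = 29, n = 123, the terms are:
  ⌊123/29^1⌋ = ⌊123/29⌋ = 4
(the next term ⌊123/29^2⌋ = 0, terminating the sum). Summing: v_29(123!) = 4 = 4.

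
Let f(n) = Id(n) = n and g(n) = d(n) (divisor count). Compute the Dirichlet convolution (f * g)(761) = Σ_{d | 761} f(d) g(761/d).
(Id * d)(761) = 763

Divisors of 761: [1, 761]. For each d | 761:
  d = 1: Id(1) · d(761/1) = 1 · 2 = 2
  d = 761: Id(761) · d(761/761) = 761 · 1 = 761
Summing: (Id * d)(761) = 2 + 761 = 763.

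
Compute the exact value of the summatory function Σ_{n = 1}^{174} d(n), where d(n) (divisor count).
Σ_{n ≤ 174} d(n) = 927

Compute d(n) for each 1 ≤ n ≤ 174: d(1) = 1, d(2) = 2, d(3) = 2, d(4) = 3, d(5) = 2, d(6) = 4, d(7) = 2, d(8) = 4, d(9) = 3, d(10) = 4, d(11) = 2, d(12) = 6, d(13) = 2, d(14) = 4, d(15) = 4, d(16) = 5, d(17) = 2, d(18) = 6, d(19) = 2, d(20) = 6, d(21) = 4, d(22) = 4, d(23) = 2, d(24) = 8, d(25) = 3, d(26) = 4, d(27) = 4, d(28) = 6, d(29) = 2, d(30) = 8, d(31) = 2, d(32) = 6, d(33) = 4, d(34) = 4, d(35) = 4, d(36) = 9, d(37) = 2, d(38) = 4, d(39) = 4, d(40) = 8, d(41) = 2, d(42) = 8, d(43) = 2, d(44) = 6, d(45) = 6, d(46) = 4, d(47) = 2, d(48) = 10, d(49) = 3, d(50) = 6, d(51) = 4, d(52) = 6, d(53) = 2, d(54) = 8, d(55) = 4, d(56) = 8, d(57) = 4, d(58) = 4, d(59) = 2, d(60) = 12, d(61) = 2, d(62) = 4, d(63) = 6, d(64) = 7, d(65) = 4, d(66) = 8, d(67) = 2, d(68) = 6, d(69) = 4, d(70) = 8, d(71) = 2, d(72) = 12, d(73) = 2, d(74) = 4, d(75) = 6, d(76) = 6, d(77) = 4, d(78) = 8, d(79) = 2, d(80) = 10, d(81) = 5, d(82) = 4, d(83) = 2, d(84) = 12, d(85) = 4, d(86) = 4, d(87) = 4, d(88) = 8, d(89) = 2, d(90) = 12, d(91) = 4, d(92) = 6, d(93) = 4, d(94) = 4, d(95) = 4, d(96) = 12, d(97) = 2, d(98) = 6, d(99) = 6, d(100) = 9, d(101) = 2, d(102) = 8, d(103) = 2, d(104) = 8, d(105) = 8, d(106) = 4, d(107) = 2, d(108) = 12, d(109) = 2, d(110) = 8, d(111) = 4, d(112) = 10, d(113) = 2, d(114) = 8, d(115) = 4, d(116) = 6, d(117) = 6, d(118) = 4, d(119) = 4, d(120) = 16, d(121) = 3, d(122) = 4, d(123) = 4, d(124) = 6, d(125) = 4, d(126) = 12, d(127) = 2, d(128) = 8, d(129) = 4, d(130) = 8, d(131) = 2, d(132) = 12, d(133) = 4, d(134) = 4, d(135) = 8, d(136) = 8, d(137) = 2, d(138) = 8, d(139) = 2, d(140) = 12, d(141) = 4, d(142) = 4, d(143) = 4, d(144) = 15, d(145) = 4, d(146) = 4, d(147) = 6, d(148) = 6, d(149) = 2, d(150) = 12, d(151) = 2, d(152) = 8, d(153) = 6, d(154) = 8, d(155) = 4, d(156) = 12, d(157) = 2, d(158) = 4, d(159) = 4, d(160) = 12, d(161) = 4, d(162) = 10, d(163) = 2, d(164) = 6, d(165) = 8, d(166) = 4, d(167) = 2, d(168) = 16, d(169) = 3, d(170) = 8, d(171) = 6, d(172) = 6, d(173) = 2, d(174) = 8. Summing all 174 values: 927. (Dirichlet's divisor formula: Σ_{n ≤ x} d(n) = x ln(x) + (2γ − 1) x + O(√x). For x = 174, the asymptotic estimate is ≈ 924.55.)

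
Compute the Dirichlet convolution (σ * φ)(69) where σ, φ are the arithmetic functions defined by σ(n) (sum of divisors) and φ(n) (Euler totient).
(σ * φ)(69) = 276

Divisors of 69: [1, 3, 23, 69]. For each d | 69:
  d = 1: σ(1) · φ(69/1) = 1 · 44 = 44
  d = 3: σ(3) · φ(69/3) = 4 · 22 = 88
  d = 23: σ(23) · φ(69/23) = 24 · 2 = 48
  d = 69: σ(69) · φ(69/69) = 96 · 1 = 96
Summing: (σ * φ)(69) = 44 + 88 + 48 + 96 = 276.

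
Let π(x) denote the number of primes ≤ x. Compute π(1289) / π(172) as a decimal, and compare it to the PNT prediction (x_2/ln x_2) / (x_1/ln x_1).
π(1289)/π(172) = 209/39 ≈ 5.3590;  PNT prediction ≈ 5.3865.

π(172) = 39 and π(1289) = 209, so π(1289)/π(172) ≈ 5.3590. The PNT-predicted ratio is (1289/ln(1289)) / (172/ln(172)) ≈ 5.3865. The two agree to within a few percent, as expected.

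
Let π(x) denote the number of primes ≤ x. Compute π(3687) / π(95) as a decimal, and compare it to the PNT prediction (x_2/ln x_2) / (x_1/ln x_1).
π(3687)/π(95) = 514/24 ≈ 21.4167;  PNT prediction ≈ 21.5205.

π(95) = 24 and π(3687) = 514, so π(3687)/π(95) ≈ 21.4167. The PNT-predicted ratio is (3687/ln(3687)) / (95/ln(95)) ≈ 21.5205. The two agree to within a few percent, as expected.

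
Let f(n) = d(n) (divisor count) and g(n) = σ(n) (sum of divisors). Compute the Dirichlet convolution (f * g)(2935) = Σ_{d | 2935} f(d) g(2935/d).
(d * σ)(2935) = 4720

Divisors of 2935: [1, 5, 587, 2935]. For each d | 2935:
  d = 1: d(1) · σ(2935/1) = 1 · 3528 = 3528
  d = 5: d(5) · σ(2935/5) = 2 · 588 = 1176
  d = 587: d(587) · σ(2935/587) = 2 · 6 = 12
  d = 2935: d(2935) · σ(2935/2935) = 4 · 1 = 4
Summing: (d * σ)(2935) = 3528 + 1176 + 12 + 4 = 4720.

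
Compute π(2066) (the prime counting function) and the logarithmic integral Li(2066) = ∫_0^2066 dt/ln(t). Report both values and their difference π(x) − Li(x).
π(2066) = 311;  Li(2066) ≈ 323.47;  π(x) − Li(x) ≈ -12.47.

Direct count of primes ≤ 2066 gives π(2066) = 311. Numerical evaluation of the logarithmic integral gives Li(2066) ≈ 323.47. The difference π(x) − Li(x) ≈ -12.47 is typically negative for small/moderate x (Li(x) overestimates), though Littlewood's theorem shows this sign changes infinitely often.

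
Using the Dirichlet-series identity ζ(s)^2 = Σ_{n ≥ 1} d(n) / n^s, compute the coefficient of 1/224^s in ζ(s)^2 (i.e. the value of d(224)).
d(224) = 12

ζ(s)^2 = (Σ 1/m^s)(Σ 1/k^s). The coefficient of 1/n^s in the product is the number of ordered pairs (m, k) with mk = n, which equals d(n). For n = 224, divisors are [1, 2, 4, 7, 8, 14, 16, 28, 32, 56, 112, 224], so d(224) = 12.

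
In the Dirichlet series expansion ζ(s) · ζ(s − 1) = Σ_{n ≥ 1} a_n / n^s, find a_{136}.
σ(136) = 270

In the product (Σ m^0/m^s)(Σ k / k^s) = Σ (Σ_{d | n} d) / n^s, the coefficient of 1/n^s is σ(n) = Σ_{d | n} d. For n = 136, divisors are [1, 2, 4, 8, 17, 34, 68, 136]; summing: σ(136) = 270.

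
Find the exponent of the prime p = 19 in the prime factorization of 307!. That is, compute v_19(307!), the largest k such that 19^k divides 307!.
v_19(307!) = 16

Legendre's formula: v_p(n!) = Σ_{k ≥ 1} ⌊n / p^k⌋. For p = 19, n = 307, the terms are:
  ⌊307/19^1⌋ = ⌊307/19⌋ = 16
(the next term ⌊307/19^2⌋ = 0, terminating the sum). Summing: v_19(307!) = 16 = 16.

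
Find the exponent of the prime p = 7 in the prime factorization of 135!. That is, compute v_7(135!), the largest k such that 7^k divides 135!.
v_7(135!) = 21

Legendre's formula: v_p(n!) = Σ_{k ≥ 1} ⌊n / p^k⌋. For p = 7, n = 135, the terms are:
  ⌊135/7^1⌋ = ⌊135/7⌋ = 19
  ⌊135/7^2⌋ = ⌊135/49⌋ = 2
(the next term ⌊135/7^3⌋ = 0, terminating the sum). Summing: v_7(135!) = 19 + 2 = 21.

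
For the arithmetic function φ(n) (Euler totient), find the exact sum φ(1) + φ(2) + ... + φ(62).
Σ_{n ≤ 62} φ(n) = 1192

Compute φ(n) for each 1 ≤ n ≤ 62: φ(1) = 1, φ(2) = 1, φ(3) = 2, φ(4) = 2, φ(5) = 4, φ(6) = 2, φ(7) = 6, φ(8) = 4, φ(9) = 6, φ(10) = 4, φ(11) = 10, φ(12) = 4, φ(13) = 12, φ(14) = 6, φ(15) = 8, φ(16) = 8, φ(17) = 16, φ(18) = 6, φ(19) = 18, φ(20) = 8, φ(21) = 12, φ(22) = 10, φ(23) = 22, φ(24) = 8, φ(25) = 20, φ(26) = 12, φ(27) = 18, φ(28) = 12, φ(29) = 28, φ(30) = 8, φ(31) = 30, φ(32) = 16, φ(33) = 20, φ(34) = 16, φ(35) = 24, φ(36) = 12, φ(37) = 36, φ(38) = 18, φ(39) = 24, φ(40) = 16, φ(41) = 40, φ(42) = 12, φ(43) = 42, φ(44) = 20, φ(45) = 24, φ(46) = 22, φ(47) = 46, φ(48) = 16, φ(49) = 42, φ(50) = 20, φ(51) = 32, φ(52) = 24, φ(53) = 52, φ(54) = 18, φ(55) = 40, φ(56) = 24, φ(57) = 36, φ(58) = 28, φ(59) = 58, φ(60) = 16, φ(61) = 60, φ(62) = 30. Summing all 62 values: 1192. (Average order: Σ_{n ≤ x} φ(n) ~ (3/π²) x². For x = 62, (3/π²)·62² ≈ 1168.44.)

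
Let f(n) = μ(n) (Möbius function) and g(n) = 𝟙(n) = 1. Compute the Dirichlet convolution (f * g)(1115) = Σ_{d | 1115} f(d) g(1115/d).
(μ * 𝟙)(1115) = 0

Divisors of 1115: [1, 5, 223, 1115]. For each d | 1115:
  d = 1: μ(1) · 𝟙(1115/1) = 1 · 1 = 1
  d = 5: μ(5) · 𝟙(1115/5) = -1 · 1 = -1
  d = 223: μ(223) · 𝟙(1115/223) = -1 · 1 = -1
  d = 1115: μ(1115) · 𝟙(1115/1115) = 1 · 1 = 1
Summing: (μ * 𝟙)(1115) = 1 + -1 + -1 + 1 = 0.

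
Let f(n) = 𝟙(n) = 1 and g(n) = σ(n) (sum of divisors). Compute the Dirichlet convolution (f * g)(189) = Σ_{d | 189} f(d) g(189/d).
(𝟙 * σ)(189) = 522

Divisors of 189: [1, 3, 7, 9, 21, 27, 63, 189]. For each d | 189:
  d = 1: 𝟙(1) · σ(189/1) = 1 · 320 = 320
  d = 3: 𝟙(3) · σ(189/3) = 1 · 104 = 104
  d = 7: 𝟙(7) · σ(189/7) = 1 · 40 = 40
  d = 9: 𝟙(9) · σ(189/9) = 1 · 32 = 32
  d = 21: 𝟙(21) · σ(189/21) = 1 · 13 = 13
  d = 27: 𝟙(27) · σ(189/27) = 1 · 8 = 8
  d = 63: 𝟙(63) · σ(189/63) = 1 · 4 = 4
  d = 189: 𝟙(189) · σ(189/189) = 1 · 1 = 1
Summing: (𝟙 * σ)(189) = 320 + 104 + 40 + 32 + 13 + 8 + 4 + 1 = 522.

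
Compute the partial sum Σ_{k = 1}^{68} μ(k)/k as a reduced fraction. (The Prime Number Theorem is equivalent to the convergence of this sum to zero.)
Σ μ(k)/k = 1690811146852662245882/1309720258513377842646515

Values of μ(k) for 1 ≤ k ≤ 68: μ(1) = 1, μ(2) = -1, μ(3) = -1, μ(5) = -1, μ(6) = 1, μ(7) = -1, μ(10) = 1, μ(11) = -1, μ(13) = -1, μ(14) = 1, μ(15) = 1, μ(17) = -1, μ(19) = -1, μ(21) = 1, μ(22) = 1, μ(23) = -1, μ(26) = 1, μ(29) = -1, μ(30) = -1, μ(31) = -1, μ(33) = 1, μ(34) = 1, μ(35) = 1, μ(37) = -1, μ(38) = 1, μ(39) = 1, μ(41) = -1, μ(42) = -1, μ(43) = -1, μ(46) = 1, μ(47) = -1, μ(51) = 1, μ(53) = -1, μ(55) = 1, μ(57) = 1, μ(58) = 1, μ(59) = -1, μ(61) = -1, μ(62) = 1, μ(65) = 1, μ(66) = -1, μ(67) = -1, with μ = 0 on non-squarefree integers. Summing μ(k)/k for k where μ(k) ≠ 0 gives 1690811146852662245882/1309720258513377842646515 ≈ 0.0013. (PNT ⟺ this sum → 0 as n → ∞.)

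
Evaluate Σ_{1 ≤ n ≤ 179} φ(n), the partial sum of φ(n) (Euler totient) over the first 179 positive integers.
Σ_{n ≤ 179} φ(n) = 9832

Compute φ(n) for each 1 ≤ n ≤ 179: φ(1) = 1, φ(2) = 1, φ(3) = 2, φ(4) = 2, φ(5) = 4, φ(6) = 2, φ(7) = 6, φ(8) = 4, φ(9) = 6, φ(10) = 4, φ(11) = 10, φ(12) = 4, φ(13) = 12, φ(14) = 6, φ(15) = 8, φ(16) = 8, φ(17) = 16, φ(18) = 6, φ(19) = 18, φ(20) = 8, φ(21) = 12, φ(22) = 10, φ(23) = 22, φ(24) = 8, φ(25) = 20, φ(26) = 12, φ(27) = 18, φ(28) = 12, φ(29) = 28, φ(30) = 8, φ(31) = 30, φ(32) = 16, φ(33) = 20, φ(34) = 16, φ(35) = 24, φ(36) = 12, φ(37) = 36, φ(38) = 18, φ(39) = 24, φ(40) = 16, φ(41) = 40, φ(42) = 12, φ(43) = 42, φ(44) = 20, φ(45) = 24, φ(46) = 22, φ(47) = 46, φ(48) = 16, φ(49) = 42, φ(50) = 20, φ(51) = 32, φ(52) = 24, φ(53) = 52, φ(54) = 18, φ(55) = 40, φ(56) = 24, φ(57) = 36, φ(58) = 28, φ(59) = 58, φ(60) = 16, φ(61) = 60, φ(62) = 30, φ(63) = 36, φ(64) = 32, φ(65) = 48, φ(66) = 20, φ(67) = 66, φ(68) = 32, φ(69) = 44, φ(70) = 24, φ(71) = 70, φ(72) = 24, φ(73) = 72, φ(74) = 36, φ(75) = 40, φ(76) = 36, φ(77) = 60, φ(78) = 24, φ(79) = 78, φ(80) = 32, φ(81) = 54, φ(82) = 40, φ(83) = 82, φ(84) = 24, φ(85) = 64, φ(86) = 42, φ(87) = 56, φ(88) = 40, φ(89) = 88, φ(90) = 24, φ(91) = 72, φ(92) = 44, φ(93) = 60, φ(94) = 46, φ(95) = 72, φ(96) = 32, φ(97) = 96, φ(98) = 42, φ(99) = 60, φ(100) = 40, φ(101) = 100, φ(102) = 32, φ(103) = 102, φ(104) = 48, φ(105) = 48, φ(106) = 52, φ(107) = 106, φ(108) = 36, φ(109) = 108, φ(110) = 40, φ(111) = 72, φ(112) = 48, φ(113) = 112, φ(114) = 36, φ(115) = 88, φ(116) = 56, φ(117) = 72, φ(118) = 58, φ(119) = 96, φ(120) = 32, φ(121) = 110, φ(122) = 60, φ(123) = 80, φ(124) = 60, φ(125) = 100, φ(126) = 36, φ(127) = 126, φ(128) = 64, φ(129) = 84, φ(130) = 48, φ(131) = 130, φ(132) = 40, φ(133) = 108, φ(134) = 66, φ(135) = 72, φ(136) = 64, φ(137) = 136, φ(138) = 44, φ(139) = 138, φ(140) = 48, φ(141) = 92, φ(142) = 70, φ(143) = 120, φ(144) = 48, φ(145) = 112, φ(146) = 72, φ(147) = 84, φ(148) = 72, φ(149) = 148, φ(150) = 40, φ(151) = 150, φ(152) = 72, φ(153) = 96, φ(154) = 60, φ(155) = 120, φ(156) = 48, φ(157) = 156, φ(158) = 78, φ(159) = 104, φ(160) = 64, φ(161) = 132, φ(162) = 54, φ(163) = 162, φ(164) = 80, φ(165) = 80, φ(166) = 82, φ(167) = 166, φ(168) = 48, φ(169) = 156, φ(170) = 64, φ(171) = 108, φ(172) = 84, φ(173) = 172, φ(174) = 56, φ(175) = 120, φ(176) = 80, φ(177) = 116, φ(178) = 88, φ(179) = 178. Summing all 179 values: 9832. (Average order: Σ_{n ≤ x} φ(n) ~ (3/π²) x². For x = 179, (3/π²)·179² ≈ 9739.30.)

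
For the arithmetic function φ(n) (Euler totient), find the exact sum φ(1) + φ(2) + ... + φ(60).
Σ_{n ≤ 60} φ(n) = 1102

Compute φ(n) for each 1 ≤ n ≤ 60: φ(1) = 1, φ(2) = 1, φ(3) = 2, φ(4) = 2, φ(5) = 4, φ(6) = 2, φ(7) = 6, φ(8) = 4, φ(9) = 6, φ(10) = 4, φ(11) = 10, φ(12) = 4, φ(13) = 12, φ(14) = 6, φ(15) = 8, φ(16) = 8, φ(17) = 16, φ(18) = 6, φ(19) = 18, φ(20) = 8, φ(21) = 12, φ(22) = 10, φ(23) = 22, φ(24) = 8, φ(25) = 20, φ(26) = 12, φ(27) = 18, φ(28) = 12, φ(29) = 28, φ(30) = 8, φ(31) = 30, φ(32) = 16, φ(33) = 20, φ(34) = 16, φ(35) = 24, φ(36) = 12, φ(37) = 36, φ(38) = 18, φ(39) = 24, φ(40) = 16, φ(41) = 40, φ(42) = 12, φ(43) = 42, φ(44) = 20, φ(45) = 24, φ(46) = 22, φ(47) = 46, φ(48) = 16, φ(49) = 42, φ(50) = 20, φ(51) = 32, φ(52) = 24, φ(53) = 52, φ(54) = 18, φ(55) = 40, φ(56) = 24, φ(57) = 36, φ(58) = 28, φ(59) = 58, φ(60) = 16. Summing all 60 values: 1102. (Average order: Σ_{n ≤ x} φ(n) ~ (3/π²) x². For x = 60, (3/π²)·60² ≈ 1094.27.)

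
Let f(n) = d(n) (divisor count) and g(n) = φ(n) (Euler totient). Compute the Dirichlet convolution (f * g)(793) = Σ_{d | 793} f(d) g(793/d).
(d * φ)(793) = 868

Divisors of 793: [1, 13, 61, 793]. For each d | 793:
  d = 1: d(1) · φ(793/1) = 1 · 720 = 720
  d = 13: d(13) · φ(793/13) = 2 · 60 = 120
  d = 61: d(61) · φ(793/61) = 2 · 12 = 24
  d = 793: d(793) · φ(793/793) = 4 · 1 = 4
Summing: (d * φ)(793) = 720 + 120 + 24 + 4 = 868.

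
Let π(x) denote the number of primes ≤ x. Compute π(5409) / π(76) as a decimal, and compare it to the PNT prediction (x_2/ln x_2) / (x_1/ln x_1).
π(5409)/π(76) = 713/21 ≈ 33.9524;  PNT prediction ≈ 35.8573.

π(76) = 21 and π(5409) = 713, so π(5409)/π(76) ≈ 33.9524. The PNT-predicted ratio is (5409/ln(5409)) / (76/ln(76)) ≈ 35.8573. The two agree to within a few percent, as expected.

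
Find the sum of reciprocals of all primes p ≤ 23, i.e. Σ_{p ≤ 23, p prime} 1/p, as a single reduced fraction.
Σ 1/p = 334406399/223092870

π(23) = 9, so the primes ≤ 23 are [2, 3, 5, 7, 11, 13, 17, 19, 23]. Summing 1/p over these primes: 334406399/223092870 ≈ 1.4990. Mertens estimate ln ln(23) + 0.2615 ≈ 1.4043.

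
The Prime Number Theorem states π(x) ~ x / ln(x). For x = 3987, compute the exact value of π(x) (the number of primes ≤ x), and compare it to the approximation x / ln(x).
π(3987) = 549;  x/ln(x) ≈ 480.89;  relative error ≈ 12.41%.

Directly count primes up to 3987: π(3987) = 549. The PNT approximation gives 3987/ln(3987) ≈ 3987/8.29079 ≈ 480.89. Relative error (π(x) − x/ln(x)) / π(x) ≈ 12.41%; the approximation is known to undercount slightly (Li(x) is a better estimate).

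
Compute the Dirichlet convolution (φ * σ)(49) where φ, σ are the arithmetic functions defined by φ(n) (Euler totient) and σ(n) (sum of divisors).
(φ * σ)(49) = 147

Divisors of 49: [1, 7, 49]. For each d | 49:
  d = 1: φ(1) · σ(49/1) = 1 · 57 = 57
  d = 7: φ(7) · σ(49/7) = 6 · 8 = 48
  d = 49: φ(49) · σ(49/49) = 42 · 1 = 42
Summing: (φ * σ)(49) = 57 + 48 + 42 = 147.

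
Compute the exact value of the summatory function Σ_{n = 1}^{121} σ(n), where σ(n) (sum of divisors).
Σ_{n ≤ 121} σ(n) = 12106

Compute σ(n) for each 1 ≤ n ≤ 121: σ(1) = 1, σ(2) = 3, σ(3) = 4, σ(4) = 7, σ(5) = 6, σ(6) = 12, σ(7) = 8, σ(8) = 15, σ(9) = 13, σ(10) = 18, σ(11) = 12, σ(12) = 28, σ(13) = 14, σ(14) = 24, σ(15) = 24, σ(16) = 31, σ(17) = 18, σ(18) = 39, σ(19) = 20, σ(20) = 42, σ(21) = 32, σ(22) = 36, σ(23) = 24, σ(24) = 60, σ(25) = 31, σ(26) = 42, σ(27) = 40, σ(28) = 56, σ(29) = 30, σ(30) = 72, σ(31) = 32, σ(32) = 63, σ(33) = 48, σ(34) = 54, σ(35) = 48, σ(36) = 91, σ(37) = 38, σ(38) = 60, σ(39) = 56, σ(40) = 90, σ(41) = 42, σ(42) = 96, σ(43) = 44, σ(44) = 84, σ(45) = 78, σ(46) = 72, σ(47) = 48, σ(48) = 124, σ(49) = 57, σ(50) = 93, σ(51) = 72, σ(52) = 98, σ(53) = 54, σ(54) = 120, σ(55) = 72, σ(56) = 120, σ(57) = 80, σ(58) = 90, σ(59) = 60, σ(60) = 168, σ(61) = 62, σ(62) = 96, σ(63) = 104, σ(64) = 127, σ(65) = 84, σ(66) = 144, σ(67) = 68, σ(68) = 126, σ(69) = 96, σ(70) = 144, σ(71) = 72, σ(72) = 195, σ(73) = 74, σ(74) = 114, σ(75) = 124, σ(76) = 140, σ(77) = 96, σ(78) = 168, σ(79) = 80, σ(80) = 186, σ(81) = 121, σ(82) = 126, σ(83) = 84, σ(84) = 224, σ(85) = 108, σ(86) = 132, σ(87) = 120, σ(88) = 180, σ(89) = 90, σ(90) = 234, σ(91) = 112, σ(92) = 168, σ(93) = 128, σ(94) = 144, σ(95) = 120, σ(96) = 252, σ(97) = 98, σ(98) = 171, σ(99) = 156, σ(100) = 217, σ(101) = 102, σ(102) = 216, σ(103) = 104, σ(104) = 210, σ(105) = 192, σ(106) = 162, σ(107) = 108, σ(108) = 280, σ(109) = 110, σ(110) = 216, σ(111) = 152, σ(112) = 248, σ(113) = 114, σ(114) = 240, σ(115) = 144, σ(116) = 210, σ(117) = 182, σ(118) = 180, σ(119) = 144, σ(120) = 360, σ(121) = 133. Summing all 121 values: 12106. (Average order: Σ_{n ≤ x} σ(n) ~ (π²/12) x². For x = 121, (π²/12)·121² ≈ 12041.74.)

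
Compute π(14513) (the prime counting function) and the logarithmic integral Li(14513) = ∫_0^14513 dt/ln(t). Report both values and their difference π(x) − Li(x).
π(14513) = 1699;  Li(14513) ≈ 1725.89;  π(x) − Li(x) ≈ -26.89.

Direct count of primes ≤ 14513 gives π(14513) = 1699. Numerical evaluation of the logarithmic integral gives Li(14513) ≈ 1725.89. The difference π(x) − Li(x) ≈ -26.89 is typically negative for small/moderate x (Li(x) overestimates), though Littlewood's theorem shows this sign changes infinitely often.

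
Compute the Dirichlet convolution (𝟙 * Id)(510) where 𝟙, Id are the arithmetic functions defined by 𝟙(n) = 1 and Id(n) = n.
(𝟙 * Id)(510) = 1296

Divisors of 510: [1, 2, 3, 5, 6, 10, 15, 17, 30, 34, 51, 85, 102, 170, 255, 510]. For each d | 510:
  d = 1: 𝟙(1) · Id(510/1) = 1 · 510 = 510
  d = 2: 𝟙(2) · Id(510/2) = 1 · 255 = 255
  d = 3: 𝟙(3) · Id(510/3) = 1 · 170 = 170
  d = 5: 𝟙(5) · Id(510/5) = 1 · 102 = 102
  d = 6: 𝟙(6) · Id(510/6) = 1 · 85 = 85
  d = 10: 𝟙(10) · Id(510/10) = 1 · 51 = 51
  d = 15: 𝟙(15) · Id(510/15) = 1 · 34 = 34
  d = 17: 𝟙(17) · Id(510/17) = 1 · 30 = 30
  d = 30: 𝟙(30) · Id(510/30) = 1 · 17 = 17
  d = 34: 𝟙(34) · Id(510/34) = 1 · 15 = 15
  d = 51: 𝟙(51) · Id(510/51) = 1 · 10 = 10
  d = 85: 𝟙(85) · Id(510/85) = 1 · 6 = 6
  d = 102: 𝟙(102) · Id(510/102) = 1 · 5 = 5
  d = 170: 𝟙(170) · Id(510/170) = 1 · 3 = 3
  d = 255: 𝟙(255) · Id(510/255) = 1 · 2 = 2
  d = 510: 𝟙(510) · Id(510/510) = 1 · 1 = 1
Summing: (𝟙 * Id)(510) = 510 + 255 + 170 + 102 + 85 + 51 + 34 + 30 + 17 + 15 + 10 + 6 + 5 + 3 + 2 + 1 = 1296.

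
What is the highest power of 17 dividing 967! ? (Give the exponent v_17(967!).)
v_17(967!) = 59

Legendre's formula: v_p(n!) = Σ_{k ≥ 1} ⌊n / p^k⌋. For p = 17, n = 967, the terms are:
  ⌊967/17^1⌋ = ⌊967/17⌋ = 56
  ⌊967/17^2⌋ = ⌊967/289⌋ = 3
(the next term ⌊967/17^3⌋ = 0, terminating the sum). Summing: v_17(967!) = 56 + 3 = 59.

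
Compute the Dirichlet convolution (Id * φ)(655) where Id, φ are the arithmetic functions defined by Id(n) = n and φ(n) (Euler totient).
(Id * φ)(655) = 2349

Divisors of 655: [1, 5, 131, 655]. For each d | 655:
  d = 1: Id(1) · φ(655/1) = 1 · 520 = 520
  d = 5: Id(5) · φ(655/5) = 5 · 130 = 650
  d = 131: Id(131) · φ(655/131) = 131 · 4 = 524
  d = 655: Id(655) · φ(655/655) = 655 · 1 = 655
Summing: (Id * φ)(655) = 520 + 650 + 524 + 655 = 2349.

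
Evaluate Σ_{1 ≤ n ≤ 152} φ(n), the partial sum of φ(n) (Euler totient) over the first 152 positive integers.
Σ_{n ≤ 152} φ(n) = 7080

Compute φ(n) for each 1 ≤ n ≤ 152: φ(1) = 1, φ(2) = 1, φ(3) = 2, φ(4) = 2, φ(5) = 4, φ(6) = 2, φ(7) = 6, φ(8) = 4, φ(9) = 6, φ(10) = 4, φ(11) = 10, φ(12) = 4, φ(13) = 12, φ(14) = 6, φ(15) = 8, φ(16) = 8, φ(17) = 16, φ(18) = 6, φ(19) = 18, φ(20) = 8, φ(21) = 12, φ(22) = 10, φ(23) = 22, φ(24) = 8, φ(25) = 20, φ(26) = 12, φ(27) = 18, φ(28) = 12, φ(29) = 28, φ(30) = 8, φ(31) = 30, φ(32) = 16, φ(33) = 20, φ(34) = 16, φ(35) = 24, φ(36) = 12, φ(37) = 36, φ(38) = 18, φ(39) = 24, φ(40) = 16, φ(41) = 40, φ(42) = 12, φ(43) = 42, φ(44) = 20, φ(45) = 24, φ(46) = 22, φ(47) = 46, φ(48) = 16, φ(49) = 42, φ(50) = 20, φ(51) = 32, φ(52) = 24, φ(53) = 52, φ(54) = 18, φ(55) = 40, φ(56) = 24, φ(57) = 36, φ(58) = 28, φ(59) = 58, φ(60) = 16, φ(61) = 60, φ(62) = 30, φ(63) = 36, φ(64) = 32, φ(65) = 48, φ(66) = 20, φ(67) = 66, φ(68) = 32, φ(69) = 44, φ(70) = 24, φ(71) = 70, φ(72) = 24, φ(73) = 72, φ(74) = 36, φ(75) = 40, φ(76) = 36, φ(77) = 60, φ(78) = 24, φ(79) = 78, φ(80) = 32, φ(81) = 54, φ(82) = 40, φ(83) = 82, φ(84) = 24, φ(85) = 64, φ(86) = 42, φ(87) = 56, φ(88) = 40, φ(89) = 88, φ(90) = 24, φ(91) = 72, φ(92) = 44, φ(93) = 60, φ(94) = 46, φ(95) = 72, φ(96) = 32, φ(97) = 96, φ(98) = 42, φ(99) = 60, φ(100) = 40, φ(101) = 100, φ(102) = 32, φ(103) = 102, φ(104) = 48, φ(105) = 48, φ(106) = 52, φ(107) = 106, φ(108) = 36, φ(109) = 108, φ(110) = 40, φ(111) = 72, φ(112) = 48, φ(113) = 112, φ(114) = 36, φ(115) = 88, φ(116) = 56, φ(117) = 72, φ(118) = 58, φ(119) = 96, φ(120) = 32, φ(121) = 110, φ(122) = 60, φ(123) = 80, φ(124) = 60, φ(125) = 100, φ(126) = 36, φ(127) = 126, φ(128) = 64, φ(129) = 84, φ(130) = 48, φ(131) = 130, φ(132) = 40, φ(133) = 108, φ(134) = 66, φ(135) = 72, φ(136) = 64, φ(137) = 136, φ(138) = 44, φ(139) = 138, φ(140) = 48, φ(141) = 92, φ(142) = 70, φ(143) = 120, φ(144) = 48, φ(145) = 112, φ(146) = 72, φ(147) = 84, φ(148) = 72, φ(149) = 148, φ(150) = 40, φ(151) = 150, φ(152) = 72. Summing all 152 values: 7080. (Average order: Σ_{n ≤ x} φ(n) ~ (3/π²) x². For x = 152, (3/π²)·152² ≈ 7022.77.)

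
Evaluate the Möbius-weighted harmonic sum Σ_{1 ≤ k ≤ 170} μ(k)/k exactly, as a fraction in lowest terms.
Σ μ(k)/k = 976794744883260874795165001864511964953389627727401386703595517/962947420735983927056946215901134429196419130606213075415963491270

Values of μ(k) for 1 ≤ k ≤ 170: μ(1) = 1, μ(2) = -1, μ(3) = -1, μ(5) = -1, μ(6) = 1, μ(7) = -1, μ(10) = 1, μ(11) = -1, μ(13) = -1, μ(14) = 1, μ(15) = 1, μ(17) = -1, μ(19) = -1, μ(21) = 1, μ(22) = 1, μ(23) = -1, μ(26) = 1, μ(29) = -1, μ(30) = -1, μ(31) = -1, μ(33) = 1, μ(34) = 1, μ(35) = 1, μ(37) = -1, μ(38) = 1, μ(39) = 1, μ(41) = -1, μ(42) = -1, μ(43) = -1, μ(46) = 1, μ(47) = -1, μ(51) = 1, μ(53) = -1, μ(55) = 1, μ(57) = 1, μ(58) = 1, μ(59) = -1, μ(61) = -1, μ(62) = 1, μ(65) = 1, μ(66) = -1, μ(67) = -1, μ(69) = 1, μ(70) = -1, μ(71) = -1, μ(73) = -1, μ(74) = 1, μ(77) = 1, μ(78) = -1, μ(79) = -1, μ(82) = 1, μ(83) = -1, μ(85) = 1, μ(86) = 1, μ(87) = 1, μ(89) = -1, μ(91) = 1, μ(93) = 1, μ(94) = 1, μ(95) = 1, μ(97) = -1, μ(101) = -1, μ(102) = -1, μ(103) = -1, μ(105) = -1, μ(106) = 1, μ(107) = -1, μ(109) = -1, μ(110) = -1, μ(111) = 1, μ(113) = -1, μ(114) = -1, μ(115) = 1, μ(118) = 1, μ(119) = 1, μ(122) = 1, μ(123) = 1, μ(127) = -1, μ(129) = 1, μ(130) = -1, μ(131) = -1, μ(133) = 1, μ(134) = 1, μ(137) = -1, μ(138) = -1, μ(139) = -1, μ(141) = 1, μ(142) = 1, μ(143) = 1, μ(145) = 1, μ(146) = 1, μ(149) = -1, μ(151) = -1, μ(154) = -1, μ(155) = 1, μ(157) = -1, μ(158) = 1, μ(159) = 1, μ(161) = 1, μ(163) = -1, μ(165) = -1, μ(166) = 1, μ(167) = -1, μ(170) = -1, with μ = 0 on non-squarefree integers. Summing μ(k)/k for k where μ(k) ≠ 0 gives 976794744883260874795165001864511964953389627727401386703595517/962947420735983927056946215901134429196419130606213075415963491270 ≈ 0.0010. (PNT ⟺ this sum → 0 as n → ∞.)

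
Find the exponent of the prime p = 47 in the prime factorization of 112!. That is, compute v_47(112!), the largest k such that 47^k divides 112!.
v_47(112!) = 2

Legendre's formula: v_p(n!) = Σ_{k ≥ 1} ⌊n / p^k⌋. For p = 47, n = 112, the terms are:
  ⌊112/47^1⌋ = ⌊112/47⌋ = 2
(the next term ⌊112/47^2⌋ = 0, terminating the sum). Summing: v_47(112!) = 2 = 2.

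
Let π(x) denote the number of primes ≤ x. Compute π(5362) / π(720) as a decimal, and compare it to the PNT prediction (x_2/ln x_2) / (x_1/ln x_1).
π(5362)/π(720) = 708/128 ≈ 5.5312;  PNT prediction ≈ 5.7059.

π(720) = 128 and π(5362) = 708, so π(5362)/π(720) ≈ 5.5312. The PNT-predicted ratio is (5362/ln(5362)) / (720/ln(720)) ≈ 5.7059. The two agree to within a few percent, as expected.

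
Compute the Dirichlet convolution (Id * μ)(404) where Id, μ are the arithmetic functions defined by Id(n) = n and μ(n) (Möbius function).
(Id * μ)(404) = 200

Divisors of 404: [1, 2, 4, 101, 202, 404]. For each d | 404:
  d = 1: Id(1) · μ(404/1) = 1 · 0 = 0
  d = 2: Id(2) · μ(404/2) = 2 · 1 = 2
  d = 4: Id(4) · μ(404/4) = 4 · -1 = -4
  d = 101: Id(101) · μ(404/101) = 101 · 0 = 0
  d = 202: Id(202) · μ(404/202) = 202 · -1 = -202
  d = 404: Id(404) · μ(404/404) = 404 · 1 = 404
Summing: (Id * μ)(404) = 0 + 2 + -4 + 0 + -202 + 404 = 200.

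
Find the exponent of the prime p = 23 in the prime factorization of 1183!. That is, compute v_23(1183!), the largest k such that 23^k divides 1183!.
v_23(1183!) = 53

Legendre's formula: v_p(n!) = Σ_{k ≥ 1} ⌊n / p^k⌋. For p = 23, n = 1183, the terms are:
  ⌊1183/23^1⌋ = ⌊1183/23⌋ = 51
  ⌊1183/23^2⌋ = ⌊1183/529⌋ = 2
(the next term ⌊1183/23^3⌋ = 0, terminating the sum). Summing: v_23(1183!) = 51 + 2 = 53.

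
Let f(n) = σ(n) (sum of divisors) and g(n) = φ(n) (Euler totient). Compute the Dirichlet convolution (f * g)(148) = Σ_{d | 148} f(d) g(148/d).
(σ * φ)(148) = 888

Divisors of 148: [1, 2, 4, 37, 74, 148]. For each d | 148:
  d = 1: σ(1) · φ(148/1) = 1 · 72 = 72
  d = 2: σ(2) · φ(148/2) = 3 · 36 = 108
  d = 4: σ(4) · φ(148/4) = 7 · 36 = 252
  d = 37: σ(37) · φ(148/37) = 38 · 2 = 76
  d = 74: σ(74) · φ(148/74) = 114 · 1 = 114
  d = 148: σ(148) · φ(148/148) = 266 · 1 = 266
Summing: (σ * φ)(148) = 72 + 108 + 252 + 76 + 114 + 266 = 888.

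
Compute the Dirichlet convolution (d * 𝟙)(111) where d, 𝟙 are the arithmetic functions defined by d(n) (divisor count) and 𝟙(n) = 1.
(d * 𝟙)(111) = 9

Divisors of 111: [1, 3, 37, 111]. For each d | 111:
  d = 1: d(1) · 𝟙(111/1) = 1 · 1 = 1
  d = 3: d(3) · 𝟙(111/3) = 2 · 1 = 2
  d = 37: d(37) · 𝟙(111/37) = 2 · 1 = 2
  d = 111: d(111) · 𝟙(111/111) = 4 · 1 = 4
Summing: (d * 𝟙)(111) = 1 + 2 + 2 + 4 = 9.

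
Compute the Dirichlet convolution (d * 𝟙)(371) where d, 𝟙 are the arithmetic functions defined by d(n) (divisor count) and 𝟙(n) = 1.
(d * 𝟙)(371) = 9

Divisors of 371: [1, 7, 53, 371]. For each d | 371:
  d = 1: d(1) · 𝟙(371/1) = 1 · 1 = 1
  d = 7: d(7) · 𝟙(371/7) = 2 · 1 = 2
  d = 53: d(53) · 𝟙(371/53) = 2 · 1 = 2
  d = 371: d(371) · 𝟙(371/371) = 4 · 1 = 4
Summing: (d * 𝟙)(371) = 1 + 2 + 2 + 4 = 9.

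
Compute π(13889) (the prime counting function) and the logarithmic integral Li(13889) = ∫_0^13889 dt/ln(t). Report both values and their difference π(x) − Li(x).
π(13889) = 1641;  Li(13889) ≈ 1660.63;  π(x) − Li(x) ≈ -19.63.

Direct count of primes ≤ 13889 gives π(13889) = 1641. Numerical evaluation of the logarithmic integral gives Li(13889) ≈ 1660.63. The difference π(x) − Li(x) ≈ -19.63 is typically negative for small/moderate x (Li(x) overestimates), though Littlewood's theorem shows this sign changes infinitely often.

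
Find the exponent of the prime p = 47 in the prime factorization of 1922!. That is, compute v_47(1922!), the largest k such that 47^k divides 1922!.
v_47(1922!) = 40

Legendre's formula: v_p(n!) = Σ_{k ≥ 1} ⌊n / p^k⌋. For p = 47, n = 1922, the terms are:
  ⌊1922/47^1⌋ = ⌊1922/47⌋ = 40
(the next term ⌊1922/47^2⌋ = 0, terminating the sum). Summing: v_47(1922!) = 40 = 40.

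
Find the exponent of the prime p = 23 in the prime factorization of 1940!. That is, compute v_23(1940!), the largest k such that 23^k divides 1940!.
v_23(1940!) = 87

Legendre's formula: v_p(n!) = Σ_{k ≥ 1} ⌊n / p^k⌋. For p = 23, n = 1940, the terms are:
  ⌊1940/23^1⌋ = ⌊1940/23⌋ = 84
  ⌊1940/23^2⌋ = ⌊1940/529⌋ = 3
(the next term ⌊1940/23^3⌋ = 0, terminating the sum). Summing: v_23(1940!) = 84 + 3 = 87.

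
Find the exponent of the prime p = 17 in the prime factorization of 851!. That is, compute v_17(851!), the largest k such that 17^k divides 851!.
v_17(851!) = 52

Legendre's formula: v_p(n!) = Σ_{k ≥ 1} ⌊n / p^k⌋. For p = 17, n = 851, the terms are:
  ⌊851/17^1⌋ = ⌊851/17⌋ = 50
  ⌊851/17^2⌋ = ⌊851/289⌋ = 2
(the next term ⌊851/17^3⌋ = 0, terminating the sum). Summing: v_17(851!) = 50 + 2 = 52.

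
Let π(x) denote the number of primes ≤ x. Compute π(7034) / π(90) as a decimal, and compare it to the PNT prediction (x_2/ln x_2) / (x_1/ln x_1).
π(7034)/π(90) = 904/24 ≈ 37.6667;  PNT prediction ≈ 39.7003.

π(90) = 24 and π(7034) = 904, so π(7034)/π(90) ≈ 37.6667. The PNT-predicted ratio is (7034/ln(7034)) / (90/ln(90)) ≈ 39.7003. The two agree to within a few percent, as expected.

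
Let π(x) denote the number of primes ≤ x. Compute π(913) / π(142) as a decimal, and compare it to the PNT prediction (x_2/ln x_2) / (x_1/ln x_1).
π(913)/π(142) = 156/34 ≈ 4.5882;  PNT prediction ≈ 4.6744.

π(142) = 34 and π(913) = 156, so π(913)/π(142) ≈ 4.5882. The PNT-predicted ratio is (913/ln(913)) / (142/ln(142)) ≈ 4.6744. The two agree to within a few percent, as expected.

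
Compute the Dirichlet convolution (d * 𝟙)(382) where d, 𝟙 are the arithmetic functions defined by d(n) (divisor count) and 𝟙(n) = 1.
(d * 𝟙)(382) = 9

Divisors of 382: [1, 2, 191, 382]. For each d | 382:
  d = 1: d(1) · 𝟙(382/1) = 1 · 1 = 1
  d = 2: d(2) · 𝟙(382/2) = 2 · 1 = 2
  d = 191: d(191) · 𝟙(382/191) = 2 · 1 = 2
  d = 382: d(382) · 𝟙(382/382) = 4 · 1 = 4
Summing: (d * 𝟙)(382) = 1 + 2 + 2 + 4 = 9.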